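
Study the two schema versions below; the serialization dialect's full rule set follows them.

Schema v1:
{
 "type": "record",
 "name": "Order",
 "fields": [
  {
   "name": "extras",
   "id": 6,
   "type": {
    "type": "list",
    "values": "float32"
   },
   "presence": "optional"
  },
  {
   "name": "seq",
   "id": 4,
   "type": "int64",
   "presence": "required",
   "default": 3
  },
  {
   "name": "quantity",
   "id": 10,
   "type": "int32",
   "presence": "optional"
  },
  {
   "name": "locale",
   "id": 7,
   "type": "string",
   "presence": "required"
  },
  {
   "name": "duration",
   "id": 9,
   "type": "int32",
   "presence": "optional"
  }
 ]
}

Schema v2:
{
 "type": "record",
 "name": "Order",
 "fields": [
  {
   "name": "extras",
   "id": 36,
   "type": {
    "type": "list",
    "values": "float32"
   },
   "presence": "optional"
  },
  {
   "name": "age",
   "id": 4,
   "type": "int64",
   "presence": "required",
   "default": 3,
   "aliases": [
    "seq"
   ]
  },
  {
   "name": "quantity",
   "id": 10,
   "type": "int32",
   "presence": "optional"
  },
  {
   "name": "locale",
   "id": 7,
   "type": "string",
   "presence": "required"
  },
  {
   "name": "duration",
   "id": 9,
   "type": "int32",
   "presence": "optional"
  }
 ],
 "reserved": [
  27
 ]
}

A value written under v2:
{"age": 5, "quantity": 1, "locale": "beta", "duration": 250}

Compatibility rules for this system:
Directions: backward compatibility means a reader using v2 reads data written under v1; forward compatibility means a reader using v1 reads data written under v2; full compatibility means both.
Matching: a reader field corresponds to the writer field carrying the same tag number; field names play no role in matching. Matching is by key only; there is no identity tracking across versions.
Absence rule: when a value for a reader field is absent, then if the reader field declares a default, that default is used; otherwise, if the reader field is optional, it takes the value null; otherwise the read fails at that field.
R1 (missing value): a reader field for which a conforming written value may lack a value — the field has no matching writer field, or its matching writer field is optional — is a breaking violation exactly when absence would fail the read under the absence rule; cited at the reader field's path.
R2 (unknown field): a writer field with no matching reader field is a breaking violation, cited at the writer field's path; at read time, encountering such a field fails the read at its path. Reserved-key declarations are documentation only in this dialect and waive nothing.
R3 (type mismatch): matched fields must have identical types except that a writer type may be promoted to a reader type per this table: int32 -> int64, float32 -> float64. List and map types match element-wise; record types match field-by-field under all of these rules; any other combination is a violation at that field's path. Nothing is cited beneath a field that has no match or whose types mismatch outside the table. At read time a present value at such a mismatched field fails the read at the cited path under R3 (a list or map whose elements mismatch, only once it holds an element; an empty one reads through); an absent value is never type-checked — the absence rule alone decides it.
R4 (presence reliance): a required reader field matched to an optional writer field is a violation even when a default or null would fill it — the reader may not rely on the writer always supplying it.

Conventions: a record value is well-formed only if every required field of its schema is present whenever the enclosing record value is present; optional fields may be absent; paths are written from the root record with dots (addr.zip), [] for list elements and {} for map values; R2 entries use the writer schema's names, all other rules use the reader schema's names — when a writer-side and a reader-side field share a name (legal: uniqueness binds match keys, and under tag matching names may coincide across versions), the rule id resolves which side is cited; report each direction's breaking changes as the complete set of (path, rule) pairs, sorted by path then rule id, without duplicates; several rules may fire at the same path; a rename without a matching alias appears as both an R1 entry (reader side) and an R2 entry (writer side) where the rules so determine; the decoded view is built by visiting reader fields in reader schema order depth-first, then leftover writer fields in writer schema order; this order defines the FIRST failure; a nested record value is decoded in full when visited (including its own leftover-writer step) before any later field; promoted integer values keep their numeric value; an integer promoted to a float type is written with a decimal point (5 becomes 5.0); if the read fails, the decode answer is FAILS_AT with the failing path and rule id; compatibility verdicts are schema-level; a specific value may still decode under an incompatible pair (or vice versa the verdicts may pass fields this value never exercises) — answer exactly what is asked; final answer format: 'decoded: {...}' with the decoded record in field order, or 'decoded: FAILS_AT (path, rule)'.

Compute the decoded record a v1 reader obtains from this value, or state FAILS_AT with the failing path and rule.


each type pair in Order: writer, then reader
decode (reader v1):
  extras := null (not supplied -> null)
  seq := 5 (from writer age)
  quantity := 1
  locale := "beta"
  duration := 250
  => decoded: {"extras": null, "seq": 5, "quantity": 1, "locale": "beta", "duration": 250}
the other Order changes do not affect what is asked:
  renamed field seq to age in record Order (alias seq declared on the renamed field) -> fires no rule on Order under this dialect and leaves the result unchanged
  field extras in record Order: tag 6 changed to 36 -> matters for Order compatibility verdicts, not for this value's decode

decoded: {"extras": null, "seq": 5, "quantity": 1, "locale": "beta", "duration": 250}


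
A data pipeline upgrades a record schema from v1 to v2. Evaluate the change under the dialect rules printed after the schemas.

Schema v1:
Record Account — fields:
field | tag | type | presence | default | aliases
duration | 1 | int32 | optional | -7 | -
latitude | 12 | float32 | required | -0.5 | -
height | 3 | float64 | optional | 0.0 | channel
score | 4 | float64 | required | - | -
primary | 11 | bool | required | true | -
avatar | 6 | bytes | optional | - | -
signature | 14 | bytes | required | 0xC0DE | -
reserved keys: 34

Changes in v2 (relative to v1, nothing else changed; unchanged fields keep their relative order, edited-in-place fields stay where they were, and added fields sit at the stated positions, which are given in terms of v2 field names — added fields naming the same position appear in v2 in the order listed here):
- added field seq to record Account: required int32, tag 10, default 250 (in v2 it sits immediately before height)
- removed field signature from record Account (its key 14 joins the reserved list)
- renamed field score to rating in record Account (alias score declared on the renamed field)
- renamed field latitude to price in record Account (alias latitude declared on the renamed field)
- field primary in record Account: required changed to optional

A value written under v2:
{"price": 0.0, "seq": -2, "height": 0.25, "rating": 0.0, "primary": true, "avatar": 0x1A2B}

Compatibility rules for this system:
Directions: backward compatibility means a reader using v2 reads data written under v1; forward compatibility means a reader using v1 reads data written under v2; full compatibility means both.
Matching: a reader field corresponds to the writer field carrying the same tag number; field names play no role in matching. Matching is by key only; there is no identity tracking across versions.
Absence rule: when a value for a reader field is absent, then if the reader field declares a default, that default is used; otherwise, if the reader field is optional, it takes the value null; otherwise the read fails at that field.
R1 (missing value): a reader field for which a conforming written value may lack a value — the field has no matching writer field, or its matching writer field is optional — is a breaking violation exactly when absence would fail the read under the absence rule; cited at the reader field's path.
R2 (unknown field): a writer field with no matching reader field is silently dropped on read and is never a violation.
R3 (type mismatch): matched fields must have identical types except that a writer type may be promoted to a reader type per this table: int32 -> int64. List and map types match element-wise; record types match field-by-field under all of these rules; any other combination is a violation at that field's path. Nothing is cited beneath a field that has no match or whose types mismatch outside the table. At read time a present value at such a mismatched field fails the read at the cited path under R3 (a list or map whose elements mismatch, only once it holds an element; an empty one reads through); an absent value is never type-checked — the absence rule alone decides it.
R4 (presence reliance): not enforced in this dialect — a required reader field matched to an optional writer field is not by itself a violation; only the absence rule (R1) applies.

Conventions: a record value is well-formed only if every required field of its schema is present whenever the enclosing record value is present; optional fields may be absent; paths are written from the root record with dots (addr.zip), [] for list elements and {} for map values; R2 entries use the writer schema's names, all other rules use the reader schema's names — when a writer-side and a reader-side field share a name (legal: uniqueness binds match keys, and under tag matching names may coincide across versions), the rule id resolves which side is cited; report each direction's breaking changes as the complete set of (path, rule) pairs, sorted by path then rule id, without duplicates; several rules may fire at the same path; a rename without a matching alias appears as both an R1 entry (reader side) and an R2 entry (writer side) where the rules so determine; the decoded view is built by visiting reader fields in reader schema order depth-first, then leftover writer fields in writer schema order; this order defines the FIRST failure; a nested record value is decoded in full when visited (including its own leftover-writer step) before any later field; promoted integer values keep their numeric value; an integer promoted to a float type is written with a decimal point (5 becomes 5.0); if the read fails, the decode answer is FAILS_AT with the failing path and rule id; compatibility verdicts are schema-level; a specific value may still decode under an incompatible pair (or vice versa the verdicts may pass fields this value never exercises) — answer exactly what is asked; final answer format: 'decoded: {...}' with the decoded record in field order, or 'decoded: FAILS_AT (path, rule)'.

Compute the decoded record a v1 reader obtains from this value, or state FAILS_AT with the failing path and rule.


decoded: {"duration": -7, "latitude": 0.0, "height": 0.25, "score": 0.0, "primary": true, "avatar": 0x1A2B, "signature": 0xC0DE}

arrows below run writer -> reader for Account
migrating the Account value to v1:
  duration := -7 (absent -> default)
  latitude := 0.0 (from writer price)
  height := 0.25
  score := 0.0 (from writer rating)
  primary := true
  avatar := 0x1A2B
  signature := 0xC0DE (absent -> default)
  writer seq: unknown -> dropped
  => decoded: {"duration": -7, "latitude": 0.0, "height": 0.25, "score": 0.0, "primary": true, "avatar": 0x1A2B, "signature": 0xC0DE}
checking off the Account differences that do not matter here:
  added field seq to record Account: required int32, tag 10, default 250 (in v2 it sits immediately before height) -> no rule fires on it and the decoded Account view is identical with or without it
  removed field signature from record Account (its key 14 joins the reserved list) -> no rule fires on it and the decoded Account view is identical with or without it
  renamed field score to rating in record Account (alias score declared on the renamed field) -> no rule fires on it and the decoded Account view is identical with or without it
  renamed field latitude to price in record Account (alias latitude declared on the renamed field) -> no rule fires on it and the decoded Account view is identical with or without it
  field primary in record Account: required changed to optional -> no rule fires on it and the decoded Account view is identical with or without it


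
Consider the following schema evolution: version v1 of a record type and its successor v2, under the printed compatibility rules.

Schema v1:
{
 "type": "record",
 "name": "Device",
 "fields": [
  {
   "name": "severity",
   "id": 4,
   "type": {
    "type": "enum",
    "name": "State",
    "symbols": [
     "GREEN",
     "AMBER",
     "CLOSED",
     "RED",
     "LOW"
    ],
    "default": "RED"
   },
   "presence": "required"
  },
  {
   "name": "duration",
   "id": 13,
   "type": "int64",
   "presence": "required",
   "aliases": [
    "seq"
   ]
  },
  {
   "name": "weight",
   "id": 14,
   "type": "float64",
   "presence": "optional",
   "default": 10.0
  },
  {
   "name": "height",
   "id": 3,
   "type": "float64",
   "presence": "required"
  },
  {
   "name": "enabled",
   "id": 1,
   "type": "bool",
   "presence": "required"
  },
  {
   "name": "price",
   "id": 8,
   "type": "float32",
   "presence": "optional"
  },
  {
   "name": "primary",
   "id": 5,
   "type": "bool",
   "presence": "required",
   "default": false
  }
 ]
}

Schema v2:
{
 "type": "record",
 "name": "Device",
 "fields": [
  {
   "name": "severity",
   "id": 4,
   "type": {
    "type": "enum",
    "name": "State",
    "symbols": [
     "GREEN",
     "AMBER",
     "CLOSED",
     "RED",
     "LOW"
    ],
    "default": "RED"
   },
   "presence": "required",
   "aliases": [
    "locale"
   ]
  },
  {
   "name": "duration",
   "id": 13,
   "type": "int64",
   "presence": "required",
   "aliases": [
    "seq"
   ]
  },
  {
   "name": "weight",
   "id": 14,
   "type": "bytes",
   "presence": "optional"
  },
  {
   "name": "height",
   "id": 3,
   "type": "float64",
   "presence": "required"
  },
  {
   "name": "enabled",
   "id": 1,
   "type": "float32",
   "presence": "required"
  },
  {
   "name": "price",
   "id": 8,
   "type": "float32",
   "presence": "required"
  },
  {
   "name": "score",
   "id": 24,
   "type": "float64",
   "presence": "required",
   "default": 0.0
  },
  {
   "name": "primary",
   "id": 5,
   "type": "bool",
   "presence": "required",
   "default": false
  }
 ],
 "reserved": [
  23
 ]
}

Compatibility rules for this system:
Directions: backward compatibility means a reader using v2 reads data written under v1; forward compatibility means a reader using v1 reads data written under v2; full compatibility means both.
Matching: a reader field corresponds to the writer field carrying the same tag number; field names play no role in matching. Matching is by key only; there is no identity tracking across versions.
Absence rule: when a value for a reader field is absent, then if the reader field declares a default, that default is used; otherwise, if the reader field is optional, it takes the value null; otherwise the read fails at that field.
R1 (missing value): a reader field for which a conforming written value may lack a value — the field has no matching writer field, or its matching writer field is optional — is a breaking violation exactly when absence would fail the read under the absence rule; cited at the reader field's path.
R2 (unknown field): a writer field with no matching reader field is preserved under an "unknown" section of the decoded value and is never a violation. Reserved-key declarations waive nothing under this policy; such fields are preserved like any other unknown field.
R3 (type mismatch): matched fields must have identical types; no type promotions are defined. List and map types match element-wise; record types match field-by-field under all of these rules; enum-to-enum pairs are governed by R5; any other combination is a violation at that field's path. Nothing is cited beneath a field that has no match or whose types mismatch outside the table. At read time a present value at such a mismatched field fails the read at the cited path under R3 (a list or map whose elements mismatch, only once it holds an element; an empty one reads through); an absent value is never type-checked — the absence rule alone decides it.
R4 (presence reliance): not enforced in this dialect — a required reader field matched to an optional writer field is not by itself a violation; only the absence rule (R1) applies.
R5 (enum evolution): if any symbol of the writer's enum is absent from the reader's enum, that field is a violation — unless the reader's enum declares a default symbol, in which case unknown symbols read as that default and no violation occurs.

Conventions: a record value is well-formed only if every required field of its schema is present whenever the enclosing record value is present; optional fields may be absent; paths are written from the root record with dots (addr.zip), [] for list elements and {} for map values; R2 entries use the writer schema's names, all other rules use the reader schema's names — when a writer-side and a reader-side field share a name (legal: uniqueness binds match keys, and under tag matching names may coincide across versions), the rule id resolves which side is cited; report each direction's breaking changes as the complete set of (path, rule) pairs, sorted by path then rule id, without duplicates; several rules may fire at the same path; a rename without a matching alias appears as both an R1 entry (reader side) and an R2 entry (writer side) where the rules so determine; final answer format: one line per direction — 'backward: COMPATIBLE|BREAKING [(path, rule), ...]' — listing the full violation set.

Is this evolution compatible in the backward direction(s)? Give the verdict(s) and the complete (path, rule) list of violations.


backward: BREAKING [(enabled, R3), (price, R1), (weight, R3)]

in Device below, arrows point writer -> reader
backward pass over Device, reader schema v2, writer schema v1:
  severity <- severity (State -> State, writer required)
  duration <- duration (int64 -> int64, writer required)
  weight <- weight (float64 -> bytes, writer optional)
  height <- height (float64 -> float64, writer required)
  enabled <- enabled (bool -> float32, writer required)
  price <- price (float32 -> float32, writer optional)
  score has no writer counterpart
  primary <- primary (bool -> bool, writer required)
  rule R3 violated at enabled
  rule R1 violated at price
  rule R3 violated at weight
  => backward: BREAKING (3)
the other Device changes do not affect what is asked:
  added field score to record Device: required float64, tag 24, default 0.0 (in v2 it sits immediately before primary) -> no rule fires on it in Device's dialect; the asked verdict holds


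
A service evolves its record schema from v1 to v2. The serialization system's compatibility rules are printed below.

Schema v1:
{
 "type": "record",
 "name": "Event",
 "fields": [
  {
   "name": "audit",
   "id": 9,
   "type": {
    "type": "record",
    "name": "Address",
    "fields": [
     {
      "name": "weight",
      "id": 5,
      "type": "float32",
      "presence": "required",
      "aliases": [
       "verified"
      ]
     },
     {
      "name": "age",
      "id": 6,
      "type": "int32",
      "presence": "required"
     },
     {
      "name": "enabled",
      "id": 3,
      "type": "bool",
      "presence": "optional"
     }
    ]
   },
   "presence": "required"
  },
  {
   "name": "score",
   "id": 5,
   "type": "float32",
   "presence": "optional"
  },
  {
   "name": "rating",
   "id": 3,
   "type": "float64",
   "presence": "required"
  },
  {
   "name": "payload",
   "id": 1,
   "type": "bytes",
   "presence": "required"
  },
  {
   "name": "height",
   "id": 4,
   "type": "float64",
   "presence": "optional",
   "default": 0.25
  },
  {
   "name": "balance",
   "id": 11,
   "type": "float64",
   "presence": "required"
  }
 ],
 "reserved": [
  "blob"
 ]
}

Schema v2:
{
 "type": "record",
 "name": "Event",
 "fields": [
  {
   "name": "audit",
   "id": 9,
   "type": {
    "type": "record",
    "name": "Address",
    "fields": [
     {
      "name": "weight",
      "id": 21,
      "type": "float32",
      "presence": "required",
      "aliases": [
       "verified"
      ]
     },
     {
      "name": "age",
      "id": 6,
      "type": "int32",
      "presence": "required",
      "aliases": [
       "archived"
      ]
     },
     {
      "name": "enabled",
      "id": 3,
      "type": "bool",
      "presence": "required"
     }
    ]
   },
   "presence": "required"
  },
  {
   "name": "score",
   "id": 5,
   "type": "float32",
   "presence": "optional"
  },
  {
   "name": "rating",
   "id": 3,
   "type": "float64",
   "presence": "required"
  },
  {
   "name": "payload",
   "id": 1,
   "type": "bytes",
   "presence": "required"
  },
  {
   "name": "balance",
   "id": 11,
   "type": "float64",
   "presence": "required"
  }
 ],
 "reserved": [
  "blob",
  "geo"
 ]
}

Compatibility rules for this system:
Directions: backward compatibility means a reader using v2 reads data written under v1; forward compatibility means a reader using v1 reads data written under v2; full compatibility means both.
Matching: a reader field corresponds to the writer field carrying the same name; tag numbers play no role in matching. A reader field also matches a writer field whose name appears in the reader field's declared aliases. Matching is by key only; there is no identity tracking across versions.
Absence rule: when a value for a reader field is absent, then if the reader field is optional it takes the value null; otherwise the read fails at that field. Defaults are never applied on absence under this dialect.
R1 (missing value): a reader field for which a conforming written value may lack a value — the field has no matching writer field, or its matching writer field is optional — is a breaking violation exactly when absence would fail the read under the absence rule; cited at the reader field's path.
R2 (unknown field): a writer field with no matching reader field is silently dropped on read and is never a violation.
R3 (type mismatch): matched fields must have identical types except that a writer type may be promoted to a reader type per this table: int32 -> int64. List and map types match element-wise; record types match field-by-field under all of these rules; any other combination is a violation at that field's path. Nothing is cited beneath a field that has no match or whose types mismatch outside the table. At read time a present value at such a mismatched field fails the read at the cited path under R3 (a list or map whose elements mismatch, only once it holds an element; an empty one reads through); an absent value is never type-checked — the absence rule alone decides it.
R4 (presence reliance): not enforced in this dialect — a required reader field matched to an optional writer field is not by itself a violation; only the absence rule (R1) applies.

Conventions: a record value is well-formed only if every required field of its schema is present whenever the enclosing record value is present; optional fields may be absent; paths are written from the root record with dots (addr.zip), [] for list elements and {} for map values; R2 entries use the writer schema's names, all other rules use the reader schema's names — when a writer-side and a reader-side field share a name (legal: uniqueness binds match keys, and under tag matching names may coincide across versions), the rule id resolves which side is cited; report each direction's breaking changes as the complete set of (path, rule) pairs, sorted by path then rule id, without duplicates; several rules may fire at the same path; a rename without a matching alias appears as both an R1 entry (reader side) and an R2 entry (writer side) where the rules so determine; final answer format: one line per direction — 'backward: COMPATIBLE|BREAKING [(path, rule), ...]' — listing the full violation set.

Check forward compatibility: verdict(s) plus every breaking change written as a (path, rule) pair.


the writer's type comes first in each Event pair
checking forward for Event: reader v1 against writer v2:
  audit: paired with writer audit (Address -> Address; writer required)
  score: paired with writer score (float32 -> float32; writer optional)
  rating: paired with writer rating (float64 -> float64; writer required)
  payload: paired with writer payload (bytes -> bytes; writer required)
  height: no writer match
  balance: paired with writer balance (float64 -> float64; writer required)
  audit.weight: paired with writer audit.weight (float32 -> float32; writer required)
  audit.age: paired with writer audit.age (int32 -> int32; writer required)
  audit.enabled: paired with writer audit.enabled (bool -> bool; writer required)
  => forward: COMPATIBLE
the other Event changes do not affect what is asked:
  field weight in record Address: tag 5 changed to 21 -> no rule fires on it in Event's dialect; the asked verdict holds
  field enabled in record Address: optional changed to required -> matters only for Event's backward compatibility — outside the asked direction
  removed field height from record Event -> no rule fires on it in Event's dialect; the asked verdict holds

forward: COMPATIBLE []


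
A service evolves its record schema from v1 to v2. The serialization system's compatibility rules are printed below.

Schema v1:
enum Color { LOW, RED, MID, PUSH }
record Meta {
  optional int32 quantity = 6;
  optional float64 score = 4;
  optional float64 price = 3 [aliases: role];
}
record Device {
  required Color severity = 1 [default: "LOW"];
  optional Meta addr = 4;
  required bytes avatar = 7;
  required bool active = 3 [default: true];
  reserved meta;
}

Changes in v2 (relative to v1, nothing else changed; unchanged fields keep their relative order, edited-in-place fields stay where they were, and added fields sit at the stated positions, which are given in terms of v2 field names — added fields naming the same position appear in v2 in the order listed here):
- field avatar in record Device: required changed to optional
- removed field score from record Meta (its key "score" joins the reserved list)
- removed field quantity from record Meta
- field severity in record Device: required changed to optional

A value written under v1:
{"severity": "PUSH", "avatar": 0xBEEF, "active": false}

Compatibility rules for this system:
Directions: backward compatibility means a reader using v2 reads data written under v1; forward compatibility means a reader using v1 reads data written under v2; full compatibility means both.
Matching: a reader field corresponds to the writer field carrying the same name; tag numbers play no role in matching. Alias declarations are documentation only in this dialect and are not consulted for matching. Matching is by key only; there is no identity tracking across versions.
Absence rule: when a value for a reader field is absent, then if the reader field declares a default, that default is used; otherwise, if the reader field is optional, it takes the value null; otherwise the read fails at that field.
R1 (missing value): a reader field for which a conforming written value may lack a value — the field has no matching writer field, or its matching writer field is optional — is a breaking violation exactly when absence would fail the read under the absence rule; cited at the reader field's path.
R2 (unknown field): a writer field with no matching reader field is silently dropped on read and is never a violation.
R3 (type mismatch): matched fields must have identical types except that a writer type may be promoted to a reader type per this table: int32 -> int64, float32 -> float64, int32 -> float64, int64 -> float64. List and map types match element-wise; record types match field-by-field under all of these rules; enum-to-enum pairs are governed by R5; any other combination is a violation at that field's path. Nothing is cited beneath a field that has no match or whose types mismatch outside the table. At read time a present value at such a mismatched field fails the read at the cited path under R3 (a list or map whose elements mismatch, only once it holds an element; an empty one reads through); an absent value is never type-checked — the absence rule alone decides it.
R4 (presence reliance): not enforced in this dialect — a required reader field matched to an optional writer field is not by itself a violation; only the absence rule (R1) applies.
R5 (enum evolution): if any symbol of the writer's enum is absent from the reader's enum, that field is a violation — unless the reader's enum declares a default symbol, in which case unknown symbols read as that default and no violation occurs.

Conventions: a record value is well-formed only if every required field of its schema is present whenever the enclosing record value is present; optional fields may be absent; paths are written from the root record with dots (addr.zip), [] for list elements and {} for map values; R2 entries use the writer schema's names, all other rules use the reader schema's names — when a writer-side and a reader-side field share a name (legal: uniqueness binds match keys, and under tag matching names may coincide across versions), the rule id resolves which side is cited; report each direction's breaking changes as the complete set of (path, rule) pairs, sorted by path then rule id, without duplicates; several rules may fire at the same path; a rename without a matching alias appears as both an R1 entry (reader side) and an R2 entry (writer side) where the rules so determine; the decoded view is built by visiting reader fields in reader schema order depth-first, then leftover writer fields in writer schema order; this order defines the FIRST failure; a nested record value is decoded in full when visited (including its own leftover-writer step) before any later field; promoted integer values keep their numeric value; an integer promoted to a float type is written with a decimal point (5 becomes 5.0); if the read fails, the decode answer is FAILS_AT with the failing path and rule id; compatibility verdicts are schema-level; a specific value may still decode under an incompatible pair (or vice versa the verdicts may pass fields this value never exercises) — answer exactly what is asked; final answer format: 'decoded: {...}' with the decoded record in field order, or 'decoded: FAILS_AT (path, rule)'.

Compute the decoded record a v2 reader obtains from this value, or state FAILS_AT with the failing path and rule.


decoded: {"severity": "PUSH", "addr": null, "avatar": 0xBEEF, "active": false}

the writer's type comes first in each Device pair
decode walk for Device under reader schema v2:
  severity := "PUSH"
  addr := null (not supplied -> null)
  avatar := 0xBEEF
  active := false
  => decoded: {"severity": "PUSH", "addr": null, "avatar": 0xBEEF, "active": false}
ruling out the remaining Device differences:
  field avatar in record Device: required changed to optional -> schema-level compatibility only; this Device value's decode is unchanged
  removed field score from record Meta (its key "score" joins the reserved list) -> no rule fires on it and the decoded Device view is identical with or without it
  removed field quantity from record Meta -> no rule fires on it and the decoded Device view is identical with or without it
  field severity in record Device: required changed to optional -> no rule fires on it and the decoded Device view is identical with or without it


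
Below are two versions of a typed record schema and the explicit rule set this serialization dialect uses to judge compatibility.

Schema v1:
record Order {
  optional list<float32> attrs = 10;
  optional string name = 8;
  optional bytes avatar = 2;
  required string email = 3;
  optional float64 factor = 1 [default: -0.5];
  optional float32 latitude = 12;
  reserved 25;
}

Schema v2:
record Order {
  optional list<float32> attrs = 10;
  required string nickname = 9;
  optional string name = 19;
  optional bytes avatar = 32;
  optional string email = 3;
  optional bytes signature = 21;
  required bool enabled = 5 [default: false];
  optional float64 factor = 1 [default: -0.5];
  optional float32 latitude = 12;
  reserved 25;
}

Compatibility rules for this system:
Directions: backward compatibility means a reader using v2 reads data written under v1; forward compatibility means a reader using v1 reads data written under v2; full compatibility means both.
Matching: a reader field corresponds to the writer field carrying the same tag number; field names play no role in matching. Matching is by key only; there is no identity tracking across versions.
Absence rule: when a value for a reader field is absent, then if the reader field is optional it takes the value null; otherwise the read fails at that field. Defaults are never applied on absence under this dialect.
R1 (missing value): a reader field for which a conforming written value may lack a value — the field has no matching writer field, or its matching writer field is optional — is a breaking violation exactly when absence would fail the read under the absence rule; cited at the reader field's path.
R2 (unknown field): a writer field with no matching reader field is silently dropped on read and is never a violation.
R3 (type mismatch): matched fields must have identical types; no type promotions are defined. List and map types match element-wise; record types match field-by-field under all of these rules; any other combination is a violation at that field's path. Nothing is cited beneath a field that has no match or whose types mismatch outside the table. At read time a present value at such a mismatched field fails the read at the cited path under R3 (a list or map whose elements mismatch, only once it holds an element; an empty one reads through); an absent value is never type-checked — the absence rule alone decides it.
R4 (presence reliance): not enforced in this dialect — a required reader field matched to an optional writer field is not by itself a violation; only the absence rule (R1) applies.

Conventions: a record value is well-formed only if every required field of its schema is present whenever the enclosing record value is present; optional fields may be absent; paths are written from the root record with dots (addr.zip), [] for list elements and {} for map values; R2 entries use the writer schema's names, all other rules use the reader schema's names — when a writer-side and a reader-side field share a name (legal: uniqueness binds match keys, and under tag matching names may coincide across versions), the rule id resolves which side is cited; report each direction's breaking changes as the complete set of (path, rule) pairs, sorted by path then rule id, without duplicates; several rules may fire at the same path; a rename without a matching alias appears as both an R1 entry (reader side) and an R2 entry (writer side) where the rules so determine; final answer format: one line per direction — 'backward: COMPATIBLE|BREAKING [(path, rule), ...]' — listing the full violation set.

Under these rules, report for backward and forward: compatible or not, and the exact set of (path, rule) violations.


backward: BREAKING [(enabled, R1), (nickname, R1)]; forward: BREAKING [(email, R1)]

each type pair in Order: writer, then reader
backward for Order (reader v2, writer v1):
  attrs <- attrs (list<float32> -> list<float32>, writer optional)
  no writer field matches reader nickname
  no writer field matches reader name
  no writer field matches reader avatar
  email <- email (string -> string, writer required)
  no writer field matches reader signature
  no writer field matches reader enabled
  factor <- factor (float64 -> float64, writer optional)
  latitude <- latitude (float32 -> float32, writer optional)
  writer name: unknown to reader
  writer avatar: unknown to reader
  violation R1 at enabled
  violation R1 at nickname
  backward on Order therefore BREAKING (2)
forward for Order (reader v1, writer v2):
  attrs <- attrs (list<float32> -> list<float32>, writer optional)
  no writer field matches reader name
  no writer field matches reader avatar
  email <- email (string -> string, writer optional)
  factor <- factor (float64 -> float64, writer optional)
  latitude <- latitude (float32 -> float32, writer optional)
  writer nickname: unknown to reader
  writer name: unknown to reader
  writer avatar: unknown to reader
  writer signature: unknown to reader
  writer enabled: unknown to reader
  violation R1 at email
  forward on Order therefore BREAKING (1)


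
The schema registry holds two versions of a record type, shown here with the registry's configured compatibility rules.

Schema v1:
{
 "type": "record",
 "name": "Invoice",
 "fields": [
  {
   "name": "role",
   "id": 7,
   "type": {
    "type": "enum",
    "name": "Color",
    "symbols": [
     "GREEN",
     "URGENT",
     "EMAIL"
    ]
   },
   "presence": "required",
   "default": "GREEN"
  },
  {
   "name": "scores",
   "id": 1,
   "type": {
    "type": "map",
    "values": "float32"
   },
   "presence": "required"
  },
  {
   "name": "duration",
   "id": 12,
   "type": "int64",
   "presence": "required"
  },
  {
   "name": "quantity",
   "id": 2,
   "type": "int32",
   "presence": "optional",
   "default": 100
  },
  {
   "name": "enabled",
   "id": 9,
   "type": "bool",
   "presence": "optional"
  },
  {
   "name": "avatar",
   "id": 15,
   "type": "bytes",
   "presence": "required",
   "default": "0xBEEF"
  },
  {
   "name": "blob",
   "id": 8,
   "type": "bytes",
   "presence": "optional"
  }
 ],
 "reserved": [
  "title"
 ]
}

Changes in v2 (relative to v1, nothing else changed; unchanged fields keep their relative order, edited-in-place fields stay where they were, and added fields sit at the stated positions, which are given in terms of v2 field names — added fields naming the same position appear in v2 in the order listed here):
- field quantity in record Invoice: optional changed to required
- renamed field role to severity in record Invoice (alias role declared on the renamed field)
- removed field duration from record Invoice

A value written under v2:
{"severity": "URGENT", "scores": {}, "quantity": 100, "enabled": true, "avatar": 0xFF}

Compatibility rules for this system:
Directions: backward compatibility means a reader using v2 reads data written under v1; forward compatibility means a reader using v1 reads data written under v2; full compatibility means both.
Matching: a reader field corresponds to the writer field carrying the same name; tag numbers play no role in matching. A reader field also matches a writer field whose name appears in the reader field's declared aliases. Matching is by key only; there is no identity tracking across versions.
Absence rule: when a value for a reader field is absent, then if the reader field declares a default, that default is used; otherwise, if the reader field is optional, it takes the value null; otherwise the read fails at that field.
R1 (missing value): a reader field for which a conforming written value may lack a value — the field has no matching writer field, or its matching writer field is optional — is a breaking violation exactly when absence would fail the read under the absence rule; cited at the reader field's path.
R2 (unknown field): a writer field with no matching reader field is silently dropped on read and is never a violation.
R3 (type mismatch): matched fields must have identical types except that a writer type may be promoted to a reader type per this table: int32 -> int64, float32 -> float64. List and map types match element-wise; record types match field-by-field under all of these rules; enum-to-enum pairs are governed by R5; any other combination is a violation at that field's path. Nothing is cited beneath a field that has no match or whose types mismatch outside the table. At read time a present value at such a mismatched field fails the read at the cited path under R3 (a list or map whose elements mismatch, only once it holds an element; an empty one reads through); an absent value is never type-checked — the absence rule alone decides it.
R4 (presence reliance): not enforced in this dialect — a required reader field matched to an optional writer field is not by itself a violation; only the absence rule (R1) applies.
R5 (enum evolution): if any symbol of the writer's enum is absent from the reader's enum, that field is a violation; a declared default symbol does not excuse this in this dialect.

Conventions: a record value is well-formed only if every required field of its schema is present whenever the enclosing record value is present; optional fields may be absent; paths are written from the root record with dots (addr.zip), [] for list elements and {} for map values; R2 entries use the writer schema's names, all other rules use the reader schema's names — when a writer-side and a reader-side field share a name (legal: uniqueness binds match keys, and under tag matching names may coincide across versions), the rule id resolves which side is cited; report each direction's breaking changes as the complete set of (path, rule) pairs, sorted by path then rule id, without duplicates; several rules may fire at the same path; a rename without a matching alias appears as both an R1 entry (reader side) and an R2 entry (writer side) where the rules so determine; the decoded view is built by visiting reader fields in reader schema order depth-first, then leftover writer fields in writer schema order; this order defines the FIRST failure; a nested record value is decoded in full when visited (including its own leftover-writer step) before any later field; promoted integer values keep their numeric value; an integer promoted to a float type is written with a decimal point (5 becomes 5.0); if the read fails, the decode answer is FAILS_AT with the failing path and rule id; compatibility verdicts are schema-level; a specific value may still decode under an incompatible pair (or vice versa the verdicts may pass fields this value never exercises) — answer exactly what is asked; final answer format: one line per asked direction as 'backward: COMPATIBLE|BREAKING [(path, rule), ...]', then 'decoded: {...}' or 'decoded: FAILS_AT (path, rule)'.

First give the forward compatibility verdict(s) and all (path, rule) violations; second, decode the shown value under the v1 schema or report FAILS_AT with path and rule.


forward: BREAKING [(duration, R1)]; decoded: FAILS_AT (duration, R1)

the writer's type comes first in each Invoice pair
forward for Invoice (reader v1, writer v2):
  no writer field matches reader role
  scores: paired with writer scores (map<string, float32> -> map<string, float32>; writer required)
  no writer field matches reader duration
  quantity: paired with writer quantity (int32 -> int32; writer required)
  enabled: paired with writer enabled (bool -> bool; writer optional)
  avatar: paired with writer avatar (bytes -> bytes; writer required)
  blob: paired with writer blob (bytes -> bytes; writer optional)
  leftover writer field: severity
  breaking: (duration, R1)
  => forward verdict for Invoice: BREAKING, 1 violation(s)
decode walk for Invoice under reader schema v1:
  role := "GREEN" (missing; default applied)
  scores := {}
  read fails at duration under R1 (no fill)
  => FAILS_AT (duration, R1)
ruling out the remaining Invoice differences:
  field quantity in record Invoice: optional changed to required -> no rule fires on it in Invoice's dialect; the asked verdict holds
  renamed field role to severity in record Invoice (alias role declared on the renamed field) -> no rule fires on it in Invoice's dialect; the asked verdict holds
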